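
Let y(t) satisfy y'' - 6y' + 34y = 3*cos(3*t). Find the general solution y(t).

y = -54*sin(3*t)/949 + 75*cos(3*t)/949 + C1*cos(5*t)*exp(3*t) + C2*exp(3*t)*sin(5*t)

Characteristic equation r² - 6r + 34 = 0 has discriminant (-6)² - 4·(34) = -100 < 0, so r = 3 ± 5i.
Hence y_h = C1*cos(5*t)*exp(3*t) + C2*exp(3*t)*sin(5*t).
Try y_p = A*cos(3*t) + B*sin(3*t). Substituting and equating the coefficients of cos(3t) and sin(3t) gives A = 75/949, B = -54/949, so y_p = -54*sin(3*t)/949 + 75*cos(3*t)/949.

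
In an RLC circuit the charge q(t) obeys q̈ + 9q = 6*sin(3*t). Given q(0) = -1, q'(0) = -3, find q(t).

Characteristic equation r² + 9 = 0 has discriminant (0)² - 4·(9) = -36 < 0, so r = ± 3i.
Hence q_h = C1*cos(3*t) + C2*sin(3*t).
Since ±3i are characteristic roots, multiply the trial by t. Try q_p = t*(A*cos(3*t) + B*sin(3*t)). Substituting and equating the coefficients of cos(3t) and sin(3t) gives A = -1, B = 0, so q_p = -t*cos(3*t).
General solution: q = C1*cos(3*t) + C2*sin(3*t) - t*cos(3*t).
Apply the initial conditions: q(0) = C1 = -1 and q'(0) = -1 + 3*C2 = -3. Solving gives C1 = -1, C2 = -2/3.

q = -cos(3*t) - 2*sin(3*t)/3 - t*cos(3*t)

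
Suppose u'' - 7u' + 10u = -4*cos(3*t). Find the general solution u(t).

Characteristic equation r² - 7r + 10 = 0 factors as (r - 2)(r - 5) = 0, so r = 2, 5.
Hence u_h = C1*exp(2*t) + C2*exp(5*t).
Try u_p = A*cos(3*t) + B*sin(3*t). Substituting and equating the coefficients of cos(3t) and sin(3t) gives A = -2/221, B = 42/221, so u_p = -2*cos(3*t)/221 + 42*sin(3*t)/221.

u = -2*cos(3*t)/221 + 42*sin(3*t)/221 + C1*exp(2*t) + C2*exp(5*t)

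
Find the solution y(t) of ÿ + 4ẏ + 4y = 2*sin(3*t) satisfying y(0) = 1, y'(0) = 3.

y = -24*cos(3*t)/169 - 10*sin(3*t)/169 + 193*exp(-2*t)/169 + 71*t*exp(-2*t)/13

Characteristic equation r² + 4r + 4 = 0 has discriminant (4)² - 4·(4) = 0, so r = -2 is a repeated root.
Hence y_h = (C1 + C2*t)*exp(-2*t).
Try y_p = A*cos(3*t) + B*sin(3*t). Substituting and equating the coefficients of cos(3t) and sin(3t) gives A = -24/169, B = -10/169, so y_p = -24*cos(3*t)/169 - 10*sin(3*t)/169.
General solution: y = -24*cos(3*t)/169 - 10*sin(3*t)/169 + C1*exp(-2*t) + C2*t*exp(-2*t).
Apply the initial conditions: y(0) = -24/169 + C1 = 1 and y'(0) = -30/169 + C2 - 2*C1 = 3. Solving gives C1 = 193/169, C2 = 71/13.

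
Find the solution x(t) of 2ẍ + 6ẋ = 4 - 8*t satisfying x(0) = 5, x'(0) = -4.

Divide through by 2: x'' + 3x' = 2 - 4*t.
Characteristic equation r² + 3r = 0 factors as (r + 3)r = 0, so r = -3, 0.
Hence x_h = C1*exp(-3*t) + C2.
Since 0 is a characteristic root (multiplicity 1), multiply the polynomial trial by t: try x_p = t*(A0 + A1*t). Substituting and matching coefficients of each power of t gives A0 = 10/9, A1 = -2/3, so x_p = -2*t^2/3 + 10*t/9.
General solution: x = C2 - 2*t^2/3 + 10*t/9 + C1*exp(-3*t).
Apply the initial conditions: x(0) = C1 + C2 = 5 and x'(0) = 10/9 - 3*C1 = -4. Solving gives C1 = 46/27, C2 = 89/27.

x = 89/27 - 2*t**2/3 + 10*t/9 + 46*exp(-3*t)/27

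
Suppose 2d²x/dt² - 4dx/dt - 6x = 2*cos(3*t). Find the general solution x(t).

x = -cos(3*t)/15 - sin(3*t)/30 + C1*exp(3*t) + C2*exp(-t)

Divide through by 2: x'' - 2x' - 3x = cos(3*t).
Characteristic equation r² - 2r - 3 = 0 factors as (r - 3)(r + 1) = 0, so r = 3, -1.
Hence x_h = C1*exp(3*t) + C2*exp(-t).
Try x_p = A*cos(3*t) + B*sin(3*t). Substituting and equating the coefficients of cos(3t) and sin(3t) gives A = -1/15, B = -1/30, so x_p = -cos(3*t)/15 - sin(3*t)/30.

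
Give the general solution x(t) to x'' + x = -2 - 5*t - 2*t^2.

Characteristic equation r² + 1 = 0 has discriminant (0)² - 4·(1) = -4 < 0, so r = ± i.
Hence x_h = C1*cos(t) + C2*sin(t).
For the particular solution try x_p = A0 + A1*t + A2*t^2. Substituting and matching coefficients of each power of t gives A0 = 2, A1 = -5, A2 = -2, so x_p = 2 - 5*t - 2*t^2.

x = 2 - 5*t - 2*t**2 + C1*cos(t) + C2*sin(t)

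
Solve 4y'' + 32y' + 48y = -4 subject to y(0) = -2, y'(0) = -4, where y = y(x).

y = -1/12 - 31*exp(-2*x)/8 + 47*exp(-6*x)/24

Divide through by 4: y'' + 8y' + 12y = -1.
Characteristic equation r² + 8r + 12 = 0 factors as (r + 6)(r + 2) = 0, so r = -6, -2.
Hence y_h = C1*exp(-6*x) + C2*exp(-2*x).
For the particular solution try y_p = A0. Substituting and matching coefficients of each power of x gives A0 = -1/12, so y_p = -1/12.
General solution: y = -1/12 + C1*exp(-6*x) + C2*exp(-2*x).
Apply the initial conditions: y(0) = -1/12 + C1 + C2 = -2 and y'(0) = -6*C1 - 2*C2 = -4. Solving gives C1 = 47/24, C2 = -31/8.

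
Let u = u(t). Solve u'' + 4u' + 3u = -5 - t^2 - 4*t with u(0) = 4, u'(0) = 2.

u = -23/27 - 197*exp(-3*t)/54 - 4*t/9 - t**2/3 + 17*exp(-t)/2

Characteristic equation r² + 4r + 3 = 0 factors as (r + 1)(r + 3) = 0, so r = -1, -3.
Hence u_h = C1*exp(-t) + C2*exp(-3*t).
For the particular solution try u_p = A0 + A1*t + A2*t^2. Substituting and matching coefficients of each power of t gives A0 = -23/27, A1 = -4/9, A2 = -1/3, so u_p = -23/27 - 4*t/9 - t^2/3.
General solution: u = -23/27 - 4*t/9 - t^2/3 + C1*exp(-t) + C2*exp(-3*t).
Apply the initial conditions: u(0) = -23/27 + C1 + C2 = 4 and u'(0) = -4/9 - C1 - 3*C2 = 2. Solving gives C1 = 17/2, C2 = -197/54.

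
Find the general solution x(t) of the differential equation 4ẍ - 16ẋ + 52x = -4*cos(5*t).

x = 3*cos(5*t)/136 + 5*sin(5*t)/136 + C1*cos(3*t)*exp(2*t) + C2*exp(2*t)*sin(3*t)

Divide through by 4: x'' - 4x' + 13x = -cos(5*t).
Characteristic equation r² - 4r + 13 = 0 has discriminant (-4)² - 4·(13) = -36 < 0, so r = 2 ± 3i.
Hence x_h = C1*cos(3*t)*exp(2*t) + C2*exp(2*t)*sin(3*t).
Try x_p = A*cos(5*t) + B*sin(5*t). Substituting and equating the coefficients of cos(5t) and sin(5t) gives A = 3/136, B = 5/136, so x_p = 3*cos(5*t)/136 + 5*sin(5*t)/136.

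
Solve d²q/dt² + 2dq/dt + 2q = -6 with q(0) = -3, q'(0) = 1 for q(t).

Characteristic equation r² + 2r + 2 = 0 has discriminant (2)² - 4·(2) = -4 < 0, so r = -1 ± i.
Hence q_h = C1*cos(t)*exp(-t) + C2*exp(-t)*sin(t).
For the particular solution try q_p = A0. Substituting and matching coefficients of each power of t gives A0 = -3, so q_p = -3.
General solution: q = -3 + C1*cos(t)*exp(-t) + C2*exp(-t)*sin(t).
Apply the initial conditions: q(0) = -3 + C1 = -3 and q'(0) = C2 - C1 = 1. Solving gives C1 = 0, C2 = 1.

q = -3 + exp(-t)*sin(t)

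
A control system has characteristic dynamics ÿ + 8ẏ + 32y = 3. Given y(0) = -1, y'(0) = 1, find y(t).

Characteristic equation r² + 8r + 32 = 0 has discriminant (8)² - 4·(32) = -64 < 0, so r = -4 ± 4i.
Hence y_h = C1*cos(4*t)*exp(-4*t) + C2*exp(-4*t)*sin(4*t).
For the particular solution try y_p = A0. Substituting and matching coefficients of each power of t gives A0 = 3/32, so y_p = 3/32.
General solution: y = 3/32 + C1*cos(4*t)*exp(-4*t) + C2*exp(-4*t)*sin(4*t).
Apply the initial conditions: y(0) = 3/32 + C1 = -1 and y'(0) = -4*C1 + 4*C2 = 1. Solving gives C1 = -35/32, C2 = -27/32.

y = 3/32 - 35*cos(4*t)*exp(-4*t)/32 - 27*exp(-4*t)*sin(4*t)/32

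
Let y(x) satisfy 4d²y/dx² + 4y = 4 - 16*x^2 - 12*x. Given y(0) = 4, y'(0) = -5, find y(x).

Divide through by 4: y'' + y = 1 - 4*x^2 - 3*x.
Characteristic equation r² + 1 = 0 has discriminant (0)² - 4·(1) = -4 < 0, so r = ± i.
Hence y_h = C1*cos(x) + C2*sin(x).
For the particular solution try y_p = A0 + A1*x + A2*x^2. Substituting and matching coefficients of each power of x gives A0 = 9, A1 = -3, A2 = -4, so y_p = 9 - 4*x^2 - 3*x.
General solution: y = 9 - 4*x^2 - 3*x + C1*cos(x) + C2*sin(x).
Apply the initial conditions: y(0) = 9 + C1 = 4 and y'(0) = -3 + C2 = -5. Solving gives C1 = -5, C2 = -2.

y = 9 - 5*cos(x) - 4*x**2 - 3*x - 2*sin(x)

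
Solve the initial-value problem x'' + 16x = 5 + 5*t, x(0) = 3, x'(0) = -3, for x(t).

x = 5/16 - 53*sin(4*t)/64 + 5*t/16 + 43*cos(4*t)/16

Characteristic equation r² + 16 = 0 has discriminant (0)² - 4·(16) = -64 < 0, so r = ± 4i.
Hence x_h = C1*cos(4*t) + C2*sin(4*t).
For the particular solution try x_p = A0 + A1*t. Substituting and matching coefficients of each power of t gives A0 = 5/16, A1 = 5/16, so x_p = 5/16 + 5*t/16.
General solution: x = 5/16 + 5*t/16 + C1*cos(4*t) + C2*sin(4*t).
Apply the initial conditions: x(0) = 5/16 + C1 = 3 and x'(0) = 5/16 + 4*C2 = -3. Solving gives C1 = 43/16, C2 = -53/64.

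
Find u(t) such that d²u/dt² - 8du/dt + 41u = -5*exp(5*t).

Characteristic equation r² - 8r + 41 = 0 has discriminant (-8)² - 4·(41) = -100 < 0, so r = 4 ± 5i.
Hence u_h = C1*cos(5*t)*exp(4*t) + C2*exp(4*t)*sin(5*t).
Try u_p = A*exp(5*t). Substituting into the equation and dividing by exp(5*t) gives A = -5/26, so u_p = -5*exp(5*t)/26.

u = -5*exp(5*t)/26 + C1*cos(5*t)*exp(4*t) + C2*exp(4*t)*sin(5*t)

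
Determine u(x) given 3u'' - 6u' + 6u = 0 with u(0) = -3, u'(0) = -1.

Divide through by 3: u'' - 2u' + 2u = 0.
Characteristic equation r² - 2r + 2 = 0 has discriminant (-2)² - 4·(2) = -4 < 0, so r = 1 ± i.
Hence u_h = C1*cos(x)*exp(x) + C2*exp(x)*sin(x).
Apply the initial conditions: u(0) = C1 = -3 and u'(0) = C1 + C2 = -1. Solving gives C1 = -3, C2 = 2.

u = -3*cos(x)*exp(x) + 2*exp(x)*sin(x)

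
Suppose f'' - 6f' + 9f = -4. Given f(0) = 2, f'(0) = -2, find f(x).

Characteristic equation r² - 6r + 9 = 0 has discriminant (-6)² - 4·(9) = 0, so r = 3 is a repeated root.
Hence f_h = (C1 + C2*x)*exp(3*x).
For the particular solution try f_p = A0. Substituting and matching coefficients of each power of x gives A0 = -4/9, so f_p = -4/9.
General solution: f = -4/9 + C1*exp(3*x) + C2*x*exp(3*x).
Apply the initial conditions: f(0) = -4/9 + C1 = 2 and f'(0) = C2 + 3*C1 = -2. Solving gives C1 = 22/9, C2 = -28/3.

f = -4/9 + 22*exp(3*x)/9 - 28*x*exp(3*x)/3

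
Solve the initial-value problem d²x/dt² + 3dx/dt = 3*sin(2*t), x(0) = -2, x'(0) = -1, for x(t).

Characteristic equation r² + 3r = 0 factors as (r + 3)r = 0, so r = -3, 0.
Hence x_h = C1*exp(-3*t) + C2.
Try x_p = A*cos(2*t) + B*sin(2*t). Substituting and equating the coefficients of cos(2t) and sin(2t) gives A = -9/26, B = -3/13, so x_p = -9*cos(2*t)/26 - 3*sin(2*t)/13.
General solution: x = C2 - 9*cos(2*t)/26 - 3*sin(2*t)/13 + C1*exp(-3*t).
Apply the initial conditions: x(0) = -9/26 + C1 + C2 = -2 and x'(0) = -6/13 - 3*C1 = -1. Solving gives C1 = 7/39, C2 = -11/6.

x = -11/6 - 9*cos(2*t)/26 - 3*sin(2*t)/13 + 7*exp(-3*t)/39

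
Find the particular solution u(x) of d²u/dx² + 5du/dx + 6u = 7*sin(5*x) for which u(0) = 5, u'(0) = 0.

Characteristic equation r² + 5r + 6 = 0 factors as (r + 3)(r + 2) = 0, so r = -3, -2.
Hence u_h = C1*exp(-3*x) + C2*exp(-2*x).
Try u_p = A*cos(5*x) + B*sin(5*x). Substituting and equating the coefficients of cos(5x) and sin(5x) gives A = -175/986, B = -133/986, so u_p = -175*cos(5*x)/986 - 133*sin(5*x)/986.
General solution: u = -175*cos(5*x)/986 - 133*sin(5*x)/986 + C1*exp(-3*x) + C2*exp(-2*x).
Apply the initial conditions: u(0) = -175/986 + C1 + C2 = 5 and u'(0) = -665/986 - 3*C1 - 2*C2 = 0. Solving gives C1 = -375/34, C2 = 470/29.

u = -375*exp(-3*x)/34 - 175*cos(5*x)/986 - 133*sin(5*x)/986 + 470*exp(-2*x)/29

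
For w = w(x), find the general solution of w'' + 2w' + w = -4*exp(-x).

Characteristic equation r² + 2r + 1 = 0 has discriminant (2)² - 4·(1) = 0, so r = -1 is a repeated root.
Hence w_h = (C1 + C2*x)*exp(-x).
Since exp(-x) solves the homogeneous equation (r = -1 is a root of multiplicity 2), multiply the trial by x^2. Try w_p = A*x^2*exp(-x). Substituting into the equation and dividing by exp(-x) gives A = -2, so w_p = -2*x^2*exp(-x).

w = C1*exp(-x) - 2*x**2*exp(-x) + C2*x*exp(-x)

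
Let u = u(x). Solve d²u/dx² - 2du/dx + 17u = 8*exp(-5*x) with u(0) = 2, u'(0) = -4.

u = 2*exp(-5*x)/13 - 33*exp(x)*sin(4*x)/26 + 24*cos(4*x)*exp(x)/13

Characteristic equation r² - 2r + 17 = 0 has discriminant (-2)² - 4·(17) = -64 < 0, so r = 1 ± 4i.
Hence u_h = C1*cos(4*x)*exp(x) + C2*exp(x)*sin(4*x).
Try u_p = A*exp(-5*x). Substituting into the equation and dividing by exp(-5*x) gives A = 2/13, so u_p = 2*exp(-5*x)/13.
General solution: u = 2*exp(-5*x)/13 + C1*cos(4*x)*exp(x) + C2*exp(x)*sin(4*x).
Apply the initial conditions: u(0) = 2/13 + C1 = 2 and u'(0) = -10/13 + C1 + 4*C2 = -4. Solving gives C1 = 24/13, C2 = -33/26.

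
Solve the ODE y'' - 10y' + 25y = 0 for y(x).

Characteristic equation r² - 10r + 25 = 0 has discriminant (-10)² - 4·(25) = 0, so r = 5 is a repeated root.
Hence y_h = (C1 + C2*x)*exp(5*x).

y = C1*exp(5*x) + C2*x*exp(5*x)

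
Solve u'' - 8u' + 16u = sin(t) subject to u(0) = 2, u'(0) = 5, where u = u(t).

Characteristic equation r² - 8r + 16 = 0 has discriminant (-8)² - 4·(16) = 0, so r = 4 is a repeated root.
Hence u_h = (C1 + C2*t)*exp(4*t).
Try u_p = A*cos(t) + B*sin(t). Substituting and equating the coefficients of cos(t) and sin(t) gives A = 8/289, B = 15/289, so u_p = 8*cos(t)/289 + 15*sin(t)/289.
General solution: u = 8*cos(t)/289 + 15*sin(t)/289 + C1*exp(4*t) + C2*t*exp(4*t).
Apply the initial conditions: u(0) = 8/289 + C1 = 2 and u'(0) = 15/289 + C2 + 4*C1 = 5. Solving gives C1 = 570/289, C2 = -50/17.

u = 8*cos(t)/289 + 15*sin(t)/289 + 570*exp(4*t)/289 - 50*t*exp(4*t)/17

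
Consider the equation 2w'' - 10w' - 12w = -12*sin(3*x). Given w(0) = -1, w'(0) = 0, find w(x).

Divide through by 2: w'' - 5w' - 6w = -6*sin(3*x).
Characteristic equation r² - 5r - 6 = 0 factors as (r - 6)(r + 1) = 0, so r = 6, -1.
Hence w_h = C1*exp(6*x) + C2*exp(-x).
Try w_p = A*cos(3*x) + B*sin(3*x). Substituting and equating the coefficients of cos(3x) and sin(3x) gives A = -1/5, B = 1/5, so w_p = -cos(3*x)/5 + sin(3*x)/5.
General solution: w = -cos(3*x)/5 + sin(3*x)/5 + C1*exp(6*x) + C2*exp(-x).
Apply the initial conditions: w(0) = -1/5 + C1 + C2 = -1 and w'(0) = 3/5 - C2 + 6*C1 = 0. Solving gives C1 = -1/5, C2 = -3/5.

w = -3*exp(-x)/5 - cos(3*x)/5 - exp(6*x)/5 + sin(3*x)/5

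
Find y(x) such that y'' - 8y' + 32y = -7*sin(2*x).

y = -49*sin(2*x)/260 - 7*cos(2*x)/65 + C1*cos(4*x)*exp(4*x) + C2*exp(4*x)*sin(4*x)

Characteristic equation r² - 8r + 32 = 0 has discriminant (-8)² - 4·(32) = -64 < 0, so r = 4 ± 4i.
Hence y_h = C1*cos(4*x)*exp(4*x) + C2*exp(4*x)*sin(4*x).
Try y_p = A*cos(2*x) + B*sin(2*x). Substituting and equating the coefficients of cos(2x) and sin(2x) gives A = -7/65, B = -49/260, so y_p = -49*sin(2*x)/260 - 7*cos(2*x)/65.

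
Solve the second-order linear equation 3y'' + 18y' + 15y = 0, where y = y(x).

y = C1*exp(-5*x) + C2*exp(-x)

Divide through by 3: y'' + 6y' + 5y = 0.
Characteristic equation r² + 6r + 5 = 0 factors as (r + 5)(r + 1) = 0, so r = -5, -1.
Hence y_h = C1*exp(-5*x) + C2*exp(-x).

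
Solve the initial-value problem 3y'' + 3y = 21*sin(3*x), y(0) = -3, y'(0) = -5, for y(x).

y = -3*cos(x) - 19*sin(x)/8 - 7*sin(3*x)/8

Divide through by 3: y'' + y = 7*sin(3*x).
Characteristic equation r² + 1 = 0 has discriminant (0)² - 4·(1) = -4 < 0, so r = ± i.
Hence y_h = C1*cos(x) + C2*sin(x).
Try y_p = A*cos(3*x) + B*sin(3*x). Substituting and equating the coefficients of cos(3x) and sin(3x) gives A = 0, B = -7/8, so y_p = -7*sin(3*x)/8.
General solution: y = -7*sin(3*x)/8 + C1*cos(x) + C2*sin(x).
Apply the initial conditions: y(0) = C1 = -3 and y'(0) = -21/8 + C2 = -5. Solving gives C1 = -3, C2 = -19/8.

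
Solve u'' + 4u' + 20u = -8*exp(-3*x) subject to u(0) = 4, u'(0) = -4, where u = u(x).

Characteristic equation r² + 4r + 20 = 0 has discriminant (4)² - 4·(20) = -64 < 0, so r = -2 ± 4i.
Hence u_h = C1*cos(4*x)*exp(-2*x) + C2*exp(-2*x)*sin(4*x).
Try u_p = A*exp(-3*x). Substituting into the equation and dividing by exp(-3*x) gives A = -8/17, so u_p = -8*exp(-3*x)/17.
General solution: u = -8*exp(-3*x)/17 + C1*cos(4*x)*exp(-2*x) + C2*exp(-2*x)*sin(4*x).
Apply the initial conditions: u(0) = -8/17 + C1 = 4 and u'(0) = 24/17 - 2*C1 + 4*C2 = -4. Solving gives C1 = 76/17, C2 = 15/17.

u = -8*exp(-3*x)/17 + 15*exp(-2*x)*sin(4*x)/17 + 76*cos(4*x)*exp(-2*x)/17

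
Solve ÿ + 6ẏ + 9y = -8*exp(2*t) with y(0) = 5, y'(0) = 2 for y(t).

y = -8*exp(2*t)/25 + 133*exp(-3*t)/25 + 93*t*exp(-3*t)/5

Characteristic equation r² + 6r + 9 = 0 has discriminant (6)² - 4·(9) = 0, so r = -3 is a repeated root.
Hence y_h = (C1 + C2*t)*exp(-3*t).
Try y_p = A*exp(2*t). Substituting into the equation and dividing by exp(2*t) gives A = -8/25, so y_p = -8*exp(2*t)/25.
General solution: y = -8*exp(2*t)/25 + C1*exp(-3*t) + C2*t*exp(-3*t).
Apply the initial conditions: y(0) = -8/25 + C1 = 5 and y'(0) = -16/25 + C2 - 3*C1 = 2. Solving gives C1 = 133/25, C2 = 93/5.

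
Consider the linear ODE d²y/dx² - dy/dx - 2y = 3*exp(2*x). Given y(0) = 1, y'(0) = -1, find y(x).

Characteristic equation r² - r - 2 = 0 factors as (r + 1)(r - 2) = 0, so r = -1, 2.
Hence y_h = C1*exp(-x) + C2*exp(2*x).
Since exp(2*x) solves the homogeneous equation (r = 2 is a root of multiplicity 1), multiply the trial by x. Try y_p = A*x*exp(2*x). Substituting into the equation and dividing by exp(2*x) gives A = 1, so y_p = x*exp(2*x).
General solution: y = C1*exp(-x) + C2*exp(2*x) + x*exp(2*x).
Apply the initial conditions: y(0) = C1 + C2 = 1 and y'(0) = 1 - C1 + 2*C2 = -1. Solving gives C1 = 4/3, C2 = -1/3.

y = -exp(2*x)/3 + 4*exp(-x)/3 + x*exp(2*x)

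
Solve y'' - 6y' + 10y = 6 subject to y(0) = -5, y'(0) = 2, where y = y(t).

Characteristic equation r² - 6r + 10 = 0 has discriminant (-6)² - 4·(10) = -4 < 0, so r = 3 ± i.
Hence y_h = C1*cos(t)*exp(3*t) + C2*exp(3*t)*sin(t).
For the particular solution try y_p = A0. Substituting and matching coefficients of each power of t gives A0 = 3/5, so y_p = 3/5.
General solution: y = 3/5 + C1*cos(t)*exp(3*t) + C2*exp(3*t)*sin(t).
Apply the initial conditions: y(0) = 3/5 + C1 = -5 and y'(0) = C2 + 3*C1 = 2. Solving gives C1 = -28/5, C2 = 94/5.

y = 3/5 - 28*cos(t)*exp(3*t)/5 + 94*exp(3*t)*sin(t)/5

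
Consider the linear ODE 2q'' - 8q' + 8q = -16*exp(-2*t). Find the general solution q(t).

q = -exp(-2*t)/2 + C1*exp(2*t) + C2*t*exp(2*t)

Divide through by 2: q'' - 4q' + 4q = -8*exp(-2*t).
Characteristic equation r² - 4r + 4 = 0 has discriminant (-4)² - 4·(4) = 0, so r = 2 is a repeated root.
Hence q_h = (C1 + C2*t)*exp(2*t).
Try q_p = A*exp(-2*t). Substituting into the equation and dividing by exp(-2*t) gives A = -1/2, so q_p = -exp(-2*t)/2.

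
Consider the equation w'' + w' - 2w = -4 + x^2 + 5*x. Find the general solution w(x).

Characteristic equation r² + r - 2 = 0 factors as (r - 1)(r + 2) = 0, so r = 1, -2.
Hence w_h = C1*exp(x) + C2*exp(-2*x).
For the particular solution try w_p = A0 + A1*x + A2*x^2. Substituting and matching coefficients of each power of x gives A0 = 0, A1 = -3, A2 = -1/2, so w_p = -3*x - x^2/2.

w = -3*x - x**2/2 + C1*exp(x) + C2*exp(-2*x)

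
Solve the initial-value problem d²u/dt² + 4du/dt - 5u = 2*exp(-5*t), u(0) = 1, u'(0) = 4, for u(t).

u = -5*exp(-5*t)/9 + 14*exp(t)/9 - t*exp(-5*t)/3

Characteristic equation r² + 4r - 5 = 0 factors as (r + 5)(r - 1) = 0, so r = -5, 1.
Hence u_h = C1*exp(-5*t) + C2*exp(t).
Since exp(-5*t) solves the homogeneous equation (r = -5 is a root of multiplicity 1), multiply the trial by t. Try u_p = A*t*exp(-5*t). Substituting into the equation and dividing by exp(-5*t) gives A = -1/3, so u_p = -t*exp(-5*t)/3.
General solution: u = C1*exp(-5*t) + C2*exp(t) - t*exp(-5*t)/3.
Apply the initial conditions: u(0) = C1 + C2 = 1 and u'(0) = -1/3 + C2 - 5*C1 = 4. Solving gives C1 = -5/9, C2 = 14/9.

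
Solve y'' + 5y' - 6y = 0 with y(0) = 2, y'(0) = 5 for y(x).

Characteristic equation r² + 5r - 6 = 0 factors as (r + 6)(r - 1) = 0, so r = -6, 1.
Hence y_h = C1*exp(-6*x) + C2*exp(x).
Apply the initial conditions: y(0) = C1 + C2 = 2 and y'(0) = C2 - 6*C1 = 5. Solving gives C1 = -3/7, C2 = 17/7.

y = -3*exp(-6*x)/7 + 17*exp(x)/7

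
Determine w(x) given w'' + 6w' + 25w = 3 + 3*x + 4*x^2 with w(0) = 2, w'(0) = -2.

Characteristic equation r² + 6r + 25 = 0 has discriminant (6)² - 4·(25) = -64 < 0, so r = -3 ± 4i.
Hence w_h = C1*cos(4*x)*exp(-3*x) + C2*exp(-3*x)*sin(4*x).
For the particular solution try w_p = A0 + A1*x + A2*x^2. Substituting and matching coefficients of each power of x gives A0 = 1513/15625, A1 = 27/625, A2 = 4/25, so w_p = 1513/15625 + 4*x^2/25 + 27*x/625.
General solution: w = 1513/15625 + 4*x^2/25 + 27*x/625 + C1*cos(4*x)*exp(-3*x) + C2*exp(-3*x)*sin(4*x).
Apply the initial conditions: w(0) = 1513/15625 + C1 = 2 and w'(0) = 27/625 - 3*C1 + 4*C2 = -2. Solving gives C1 = 29737/15625, C2 = 28643/31250.

w = 1513/15625 + 4*x**2/25 + 27*x/625 + 28643*exp(-3*x)*sin(4*x)/31250 + 29737*cos(4*x)*exp(-3*x)/15625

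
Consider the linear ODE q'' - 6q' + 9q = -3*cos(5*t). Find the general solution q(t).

Characteristic equation r² - 6r + 9 = 0 has discriminant (-6)² - 4·(9) = 0, so r = 3 is a repeated root.
Hence q_h = (C1 + C2*t)*exp(3*t).
Try q_p = A*cos(5*t) + B*sin(5*t). Substituting and equating the coefficients of cos(5t) and sin(5t) gives A = 12/289, B = 45/578, so q_p = 12*cos(5*t)/289 + 45*sin(5*t)/578.

q = 12*cos(5*t)/289 + 45*sin(5*t)/578 + C1*exp(3*t) + C2*t*exp(3*t)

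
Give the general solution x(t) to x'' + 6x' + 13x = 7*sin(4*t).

x = -56*cos(4*t)/195 - 7*sin(4*t)/195 + C1*cos(2*t)*exp(-3*t) + C2*exp(-3*t)*sin(2*t)

Characteristic equation r² + 6r + 13 = 0 has discriminant (6)² - 4·(13) = -16 < 0, so r = -3 ± 2i.
Hence x_h = C1*cos(2*t)*exp(-3*t) + C2*exp(-3*t)*sin(2*t).
Try x_p = A*cos(4*t) + B*sin(4*t). Substituting and equating the coefficients of cos(4t) and sin(4t) gives A = -56/195, B = -7/195, so x_p = -56*cos(4*t)/195 - 7*sin(4*t)/195.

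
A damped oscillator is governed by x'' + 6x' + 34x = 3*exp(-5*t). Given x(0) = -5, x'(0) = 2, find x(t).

Characteristic equation r² + 6r + 34 = 0 has discriminant (6)² - 4·(34) = -100 < 0, so r = -3 ± 5i.
Hence x_h = C1*cos(5*t)*exp(-3*t) + C2*exp(-3*t)*sin(5*t).
Try x_p = A*exp(-5*t). Substituting into the equation and dividing by exp(-5*t) gives A = 3/29, so x_p = 3*exp(-5*t)/29.
General solution: x = 3*exp(-5*t)/29 + C1*cos(5*t)*exp(-3*t) + C2*exp(-3*t)*sin(5*t).
Apply the initial conditions: x(0) = 3/29 + C1 = -5 and x'(0) = -15/29 - 3*C1 + 5*C2 = 2. Solving gives C1 = -148/29, C2 = -371/145.

x = 3*exp(-5*t)/29 - 371*exp(-3*t)*sin(5*t)/145 - 148*cos(5*t)*exp(-3*t)/29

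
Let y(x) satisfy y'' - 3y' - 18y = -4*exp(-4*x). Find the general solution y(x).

Characteristic equation r² - 3r - 18 = 0 factors as (r + 3)(r - 6) = 0, so r = -3, 6.
Hence y_h = C1*exp(-3*x) + C2*exp(6*x).
Try y_p = A*exp(-4*x). Substituting into the equation and dividing by exp(-4*x) gives A = -2/5, so y_p = -2*exp(-4*x)/5.

y = -2*exp(-4*x)/5 + C1*exp(-3*x) + C2*exp(6*x)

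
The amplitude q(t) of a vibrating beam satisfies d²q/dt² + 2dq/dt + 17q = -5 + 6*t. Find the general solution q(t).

q = -97/289 + 6*t/17 + C1*cos(4*t)*exp(-t) + C2*exp(-t)*sin(4*t)

Characteristic equation r² + 2r + 17 = 0 has discriminant (2)² - 4·(17) = -64 < 0, so r = -1 ± 4i.
Hence q_h = C1*cos(4*t)*exp(-t) + C2*exp(-t)*sin(4*t).
For the particular solution try q_p = A0 + A1*t. Substituting and matching coefficients of each power of t gives A0 = -97/289, A1 = 6/17, so q_p = -97/289 + 6*t/17.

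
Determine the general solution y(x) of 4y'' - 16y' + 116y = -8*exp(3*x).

y = -exp(3*x)/13 + C1*cos(5*x)*exp(2*x) + C2*exp(2*x)*sin(5*x)

Divide through by 4: y'' - 4y' + 29y = -2*exp(3*x).
Characteristic equation r² - 4r + 29 = 0 has discriminant (-4)² - 4·(29) = -100 < 0, so r = 2 ± 5i.
Hence y_h = C1*cos(5*x)*exp(2*x) + C2*exp(2*x)*sin(5*x).
Try y_p = A*exp(3*x). Substituting into the equation and dividing by exp(3*x) gives A = -1/13, so y_p = -exp(3*x)/13.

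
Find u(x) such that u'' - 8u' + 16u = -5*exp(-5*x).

Characteristic equation r² - 8r + 16 = 0 has discriminant (-8)² - 4·(16) = 0, so r = 4 is a repeated root.
Hence u_h = (C1 + C2*x)*exp(4*x).
Try u_p = A*exp(-5*x). Substituting into the equation and dividing by exp(-5*x) gives A = -5/81, so u_p = -5*exp(-5*x)/81.

u = -5*exp(-5*x)/81 + C1*exp(4*x) + C2*x*exp(4*x)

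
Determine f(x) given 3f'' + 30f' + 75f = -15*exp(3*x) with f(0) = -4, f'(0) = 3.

Divide through by 3: f'' + 10f' + 25f = -5*exp(3*x).
Characteristic equation r² + 10r + 25 = 0 has discriminant (10)² - 4·(25) = 0, so r = -5 is a repeated root.
Hence f_h = (C1 + C2*x)*exp(-5*x).
Try f_p = A*exp(3*x). Substituting into the equation and dividing by exp(3*x) gives A = -5/64, so f_p = -5*exp(3*x)/64.
General solution: f = -5*exp(3*x)/64 + C1*exp(-5*x) + C2*x*exp(-5*x).
Apply the initial conditions: f(0) = -5/64 + C1 = -4 and f'(0) = -15/64 + C2 - 5*C1 = 3. Solving gives C1 = -251/64, C2 = -131/8.

f = -251*exp(-5*x)/64 - 5*exp(3*x)/64 - 131*x*exp(-5*x)/8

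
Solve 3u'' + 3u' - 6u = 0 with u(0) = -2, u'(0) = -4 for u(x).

u = -8*exp(x)/3 + 2*exp(-2*x)/3

Divide through by 3: u'' + u' - 2u = 0.
Characteristic equation r² + r - 2 = 0 factors as (r - 1)(r + 2) = 0, so r = 1, -2.
Hence u_h = C1*exp(x) + C2*exp(-2*x).
Apply the initial conditions: u(0) = C1 + C2 = -2 and u'(0) = C1 - 2*C2 = -4. Solving gives C1 = -8/3, C2 = 2/3.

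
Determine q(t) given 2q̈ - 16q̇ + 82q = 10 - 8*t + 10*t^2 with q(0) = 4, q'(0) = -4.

Divide through by 2: q'' - 8q' + 41q = 5 - 4*t + 5*t^2.
Characteristic equation r² - 8r + 41 = 0 has discriminant (-8)² - 4·(41) = -100 < 0, so r = 4 ± 5i.
Hence q_h = C1*cos(5*t)*exp(4*t) + C2*exp(4*t)*sin(5*t).
For the particular solution try q_p = A0 + A1*t + A2*t^2. Substituting and matching coefficients of each power of t gives A0 = 7323/68921, A1 = -84/1681, A2 = 5/41, so q_p = 7323/68921 - 84*t/1681 + 5*t^2/41.
General solution: q = 7323/68921 - 84*t/1681 + 5*t^2/41 + C1*cos(5*t)*exp(4*t) + C2*exp(4*t)*sin(5*t).
Apply the initial conditions: q(0) = 7323/68921 + C1 = 4 and q'(0) = -84/1681 + 4*C1 + 5*C2 = -4. Solving gives C1 = 268361/68921, C2 = -1345684/344605.

q = 7323/68921 - 84*t/1681 + 5*t**2/41 - 1345684*exp(4*t)*sin(5*t)/344605 + 268361*cos(5*t)*exp(4*t)/68921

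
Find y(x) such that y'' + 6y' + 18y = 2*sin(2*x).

y = -6*cos(2*x)/85 + 7*sin(2*x)/85 + C1*cos(3*x)*exp(-3*x) + C2*exp(-3*x)*sin(3*x)

Characteristic equation r² + 6r + 18 = 0 has discriminant (6)² - 4·(18) = -36 < 0, so r = -3 ± 3i.
Hence y_h = C1*cos(3*x)*exp(-3*x) + C2*exp(-3*x)*sin(3*x).
Try y_p = A*cos(2*x) + B*sin(2*x). Substituting and equating the coefficients of cos(2x) and sin(2x) gives A = -6/85, B = 7/85, so y_p = -6*cos(2*x)/85 + 7*sin(2*x)/85.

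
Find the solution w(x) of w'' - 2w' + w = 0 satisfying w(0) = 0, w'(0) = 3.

w = 3*x*exp(x)

Characteristic equation r² - 2r + 1 = 0 has discriminant (-2)² - 4·(1) = 0, so r = 1 is a repeated root.
Hence w_h = (C1 + C2*x)*exp(x).
Apply the initial conditions: w(0) = C1 = 0 and w'(0) = C1 + C2 = 3. Solving gives C1 = 0, C2 = 3.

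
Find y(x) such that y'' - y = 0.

Characteristic equation r² - 1 = 0 factors as (r + 1)(r - 1) = 0, so r = -1, 1.
Hence y_h = C1*exp(-x) + C2*exp(x).

y = C1*exp(-x) + C2*exp(x)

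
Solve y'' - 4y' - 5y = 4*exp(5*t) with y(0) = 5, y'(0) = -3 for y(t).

Characteristic equation r² - 4r - 5 = 0 factors as (r - 5)(r + 1) = 0, so r = 5, -1.
Hence y_h = C1*exp(5*t) + C2*exp(-t).
Since exp(5*t) solves the homogeneous equation (r = 5 is a root of multiplicity 1), multiply the trial by t. Try y_p = A*t*exp(5*t). Substituting into the equation and dividing by exp(5*t) gives A = 2/3, so y_p = 2*t*exp(5*t)/3.
General solution: y = C1*exp(5*t) + C2*exp(-t) + 2*t*exp(5*t)/3.
Apply the initial conditions: y(0) = C1 + C2 = 5 and y'(0) = 2/3 - C2 + 5*C1 = -3. Solving gives C1 = 2/9, C2 = 43/9.

y = 2*exp(5*t)/9 + 43*exp(-t)/9 + 2*t*exp(5*t)/3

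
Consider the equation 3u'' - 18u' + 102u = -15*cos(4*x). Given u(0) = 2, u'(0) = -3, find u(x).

Divide through by 3: u'' - 6u' + 34u = -5*cos(4*x).
Characteristic equation r² - 6r + 34 = 0 has discriminant (-6)² - 4·(34) = -100 < 0, so r = 3 ± 5i.
Hence u_h = C1*cos(5*x)*exp(3*x) + C2*exp(3*x)*sin(5*x).
Try u_p = A*cos(4*x) + B*sin(4*x). Substituting and equating the coefficients of cos(4x) and sin(4x) gives A = -1/10, B = 2/15, so u_p = -cos(4*x)/10 + 2*sin(4*x)/15.
General solution: u = -cos(4*x)/10 + 2*sin(4*x)/15 + C1*cos(5*x)*exp(3*x) + C2*exp(3*x)*sin(5*x).
Apply the initial conditions: u(0) = -1/10 + C1 = 2 and u'(0) = 8/15 + 3*C1 + 5*C2 = -3. Solving gives C1 = 21/10, C2 = -59/30.

u = -cos(4*x)/10 + 2*sin(4*x)/15 - 59*exp(3*x)*sin(5*x)/30 + 21*cos(5*x)*exp(3*x)/10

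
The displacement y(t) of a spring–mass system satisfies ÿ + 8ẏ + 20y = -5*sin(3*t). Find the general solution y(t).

Characteristic equation r² + 8r + 20 = 0 has discriminant (8)² - 4·(20) = -16 < 0, so r = -4 ± 2i.
Hence y_h = C1*cos(2*t)*exp(-4*t) + C2*exp(-4*t)*sin(2*t).
Try y_p = A*cos(3*t) + B*sin(3*t). Substituting and equating the coefficients of cos(3t) and sin(3t) gives A = 120/697, B = -55/697, so y_p = -55*sin(3*t)/697 + 120*cos(3*t)/697.

y = -55*sin(3*t)/697 + 120*cos(3*t)/697 + C1*cos(2*t)*exp(-4*t) + C2*exp(-4*t)*sin(2*t)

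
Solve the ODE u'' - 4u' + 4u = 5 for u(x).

u = 5/4 + C1*exp(2*x) + C2*x*exp(2*x)

Characteristic equation r² - 4r + 4 = 0 has discriminant (-4)² - 4·(4) = 0, so r = 2 is a repeated root.
Hence u_h = (C1 + C2*x)*exp(2*x).
For the particular solution try u_p = A0. Substituting and matching coefficients of each power of x gives A0 = 5/4, so u_p = 5/4.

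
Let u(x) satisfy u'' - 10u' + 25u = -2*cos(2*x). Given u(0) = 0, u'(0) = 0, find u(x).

Characteristic equation r² - 10r + 25 = 0 has discriminant (-10)² - 4·(25) = 0, so r = 5 is a repeated root.
Hence u_h = (C1 + C2*x)*exp(5*x).
Try u_p = A*cos(2*x) + B*sin(2*x). Substituting and equating the coefficients of cos(2x) and sin(2x) gives A = -42/841, B = 40/841, so u_p = -42*cos(2*x)/841 + 40*sin(2*x)/841.
General solution: u = -42*cos(2*x)/841 + 40*sin(2*x)/841 + C1*exp(5*x) + C2*x*exp(5*x).
Apply the initial conditions: u(0) = -42/841 + C1 = 0 and u'(0) = 80/841 + C2 + 5*C1 = 0. Solving gives C1 = 42/841, C2 = -10/29.

u = -42*cos(2*x)/841 + 40*sin(2*x)/841 + 42*exp(5*x)/841 - 10*x*exp(5*x)/29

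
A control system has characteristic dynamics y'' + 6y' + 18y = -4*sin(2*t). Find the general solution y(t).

y = -14*sin(2*t)/85 + 12*cos(2*t)/85 + C1*cos(3*t)*exp(-3*t) + C2*exp(-3*t)*sin(3*t)

Characteristic equation r² + 6r + 18 = 0 has discriminant (6)² - 4·(18) = -36 < 0, so r = -3 ± 3i.
Hence y_h = C1*cos(3*t)*exp(-3*t) + C2*exp(-3*t)*sin(3*t).
Try y_p = A*cos(2*t) + B*sin(2*t). Substituting and equating the coefficients of cos(2t) and sin(2t) gives A = 12/85, B = -14/85, so y_p = -14*sin(2*t)/85 + 12*cos(2*t)/85.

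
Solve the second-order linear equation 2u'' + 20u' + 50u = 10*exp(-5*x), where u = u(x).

u = C1*exp(-5*x) + 5*x**2*exp(-5*x)/2 + C2*x*exp(-5*x)

Divide through by 2: u'' + 10u' + 25u = 5*exp(-5*x).
Characteristic equation r² + 10r + 25 = 0 has discriminant (10)² - 4·(25) = 0, so r = -5 is a repeated root.
Hence u_h = (C1 + C2*x)*exp(-5*x).
Since exp(-5*x) solves the homogeneous equation (r = -5 is a root of multiplicity 2), multiply the trial by x^2. Try u_p = A*x^2*exp(-5*x). Substituting into the equation and dividing by exp(-5*x) gives A = 5/2, so u_p = 5*x^2*exp(-5*x)/2.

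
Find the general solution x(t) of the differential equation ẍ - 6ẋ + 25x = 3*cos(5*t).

Characteristic equation r² - 6r + 25 = 0 has discriminant (-6)² - 4·(25) = -64 < 0, so r = 3 ± 4i.
Hence x_h = C1*cos(4*t)*exp(3*t) + C2*exp(3*t)*sin(4*t).
Try x_p = A*cos(5*t) + B*sin(5*t). Substituting and equating the coefficients of cos(5t) and sin(5t) gives A = 0, B = -1/10, so x_p = -sin(5*t)/10.

x = -sin(5*t)/10 + C1*cos(4*t)*exp(3*t) + C2*exp(3*t)*sin(4*t)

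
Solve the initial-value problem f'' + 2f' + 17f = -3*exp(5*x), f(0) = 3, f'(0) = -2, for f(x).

f = -3*exp(5*x)/52 + 35*exp(-x)*sin(4*x)/104 + 159*cos(4*x)*exp(-x)/52

Characteristic equation r² + 2r + 17 = 0 has discriminant (2)² - 4·(17) = -64 < 0, so r = -1 ± 4i.
Hence f_h = C1*cos(4*x)*exp(-x) + C2*exp(-x)*sin(4*x).
Try f_p = A*exp(5*x). Substituting into the equation and dividing by exp(5*x) gives A = -3/52, so f_p = -3*exp(5*x)/52.
General solution: f = -3*exp(5*x)/52 + C1*cos(4*x)*exp(-x) + C2*exp(-x)*sin(4*x).
Apply the initial conditions: f(0) = -3/52 + C1 = 3 and f'(0) = -15/52 - C1 + 4*C2 = -2. Solving gives C1 = 159/52, C2 = 35/104.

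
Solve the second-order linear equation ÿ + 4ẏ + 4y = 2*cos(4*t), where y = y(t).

y = -3*cos(4*t)/50 + 2*sin(4*t)/25 + C1*exp(-2*t) + C2*t*exp(-2*t)

Characteristic equation r² + 4r + 4 = 0 has discriminant (4)² - 4·(4) = 0, so r = -2 is a repeated root.
Hence y_h = (C1 + C2*t)*exp(-2*t).
Try y_p = A*cos(4*t) + B*sin(4*t). Substituting and equating the coefficients of cos(4t) and sin(4t) gives A = -3/50, B = 2/25, so y_p = -3*cos(4*t)/50 + 2*sin(4*t)/25.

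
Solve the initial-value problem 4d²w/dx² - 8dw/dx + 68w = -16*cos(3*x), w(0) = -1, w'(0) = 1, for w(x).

w = -8*cos(3*x)/25 + 6*sin(3*x)/25 - 17*cos(4*x)*exp(x)/25 + 6*exp(x)*sin(4*x)/25

Divide through by 4: w'' - 2w' + 17w = -4*cos(3*x).
Characteristic equation r² - 2r + 17 = 0 has discriminant (-2)² - 4·(17) = -64 < 0, so r = 1 ± 4i.
Hence w_h = C1*cos(4*x)*exp(x) + C2*exp(x)*sin(4*x).
Try w_p = A*cos(3*x) + B*sin(3*x). Substituting and equating the coefficients of cos(3x) and sin(3x) gives A = -8/25, B = 6/25, so w_p = -8*cos(3*x)/25 + 6*sin(3*x)/25.
General solution: w = -8*cos(3*x)/25 + 6*sin(3*x)/25 + C1*cos(4*x)*exp(x) + C2*exp(x)*sin(4*x).
Apply the initial conditions: w(0) = -8/25 + C1 = -1 and w'(0) = 18/25 + C1 + 4*C2 = 1. Solving gives C1 = -17/25, C2 = 6/25.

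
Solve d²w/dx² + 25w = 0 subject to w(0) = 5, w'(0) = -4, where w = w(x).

Characteristic equation r² + 25 = 0 has discriminant (0)² - 4·(25) = -100 < 0, so r = ± 5i.
Hence w_h = C1*cos(5*x) + C2*sin(5*x).
Apply the initial conditions: w(0) = C1 = 5 and w'(0) = 5*C2 = -4. Solving gives C1 = 5, C2 = -4/5.

w = 5*cos(5*x) - 4*sin(5*x)/5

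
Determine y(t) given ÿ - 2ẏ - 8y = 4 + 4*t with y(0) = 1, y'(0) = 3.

Characteristic equation r² - 2r - 8 = 0 factors as (r - 4)(r + 2) = 0, so r = 4, -2.
Hence y_h = C1*exp(4*t) + C2*exp(-2*t).
For the particular solution try y_p = A0 + A1*t. Substituting and matching coefficients of each power of t gives A0 = -3/8, A1 = -1/2, so y_p = -3/8 - t/2.
General solution: y = -3/8 - t/2 + C1*exp(4*t) + C2*exp(-2*t).
Apply the initial conditions: y(0) = -3/8 + C1 + C2 = 1 and y'(0) = -1/2 - 2*C2 + 4*C1 = 3. Solving gives C1 = 25/24, C2 = 1/3.

y = -3/8 - t/2 + exp(-2*t)/3 + 25*exp(4*t)/24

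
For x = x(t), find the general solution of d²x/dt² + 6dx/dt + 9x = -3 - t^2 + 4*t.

x = -19/27 - t**2/9 + 16*t/27 + C1*exp(-3*t) + C2*t*exp(-3*t)

Characteristic equation r² + 6r + 9 = 0 has discriminant (6)² - 4·(9) = 0, so r = -3 is a repeated root.
Hence x_h = (C1 + C2*t)*exp(-3*t).
For the particular solution try x_p = A0 + A1*t + A2*t^2. Substituting and matching coefficients of each power of t gives A0 = -19/27, A1 = 16/27, A2 = -1/9, so x_p = -19/27 - t^2/9 + 16*t/27.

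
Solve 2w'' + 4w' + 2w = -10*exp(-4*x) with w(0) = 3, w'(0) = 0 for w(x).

w = -5*exp(-4*x)/9 + 32*exp(-x)/9 + 4*x*exp(-x)/3

Divide through by 2: w'' + 2w' + w = -5*exp(-4*x).
Characteristic equation r² + 2r + 1 = 0 has discriminant (2)² - 4·(1) = 0, so r = -1 is a repeated root.
Hence w_h = (C1 + C2*x)*exp(-x).
Try w_p = A*exp(-4*x). Substituting into the equation and dividing by exp(-4*x) gives A = -5/9, so w_p = -5*exp(-4*x)/9.
General solution: w = -5*exp(-4*x)/9 + C1*exp(-x) + C2*x*exp(-x).
Apply the initial conditions: w(0) = -5/9 + C1 = 3 and w'(0) = 20/9 + C2 - C1 = 0. Solving gives C1 = 32/9, C2 = 4/3.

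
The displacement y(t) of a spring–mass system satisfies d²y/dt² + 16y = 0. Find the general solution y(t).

Characteristic equation r² + 16 = 0 has discriminant (0)² - 4·(16) = -64 < 0, so r = ± 4i.
Hence y_h = C1*cos(4*t) + C2*sin(4*t).

y = C1*cos(4*t) + C2*sin(4*t)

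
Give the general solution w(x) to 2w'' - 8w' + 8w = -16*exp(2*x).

w = C1*exp(2*x) - 4*x**2*exp(2*x) + C2*x*exp(2*x)

Divide through by 2: w'' - 4w' + 4w = -8*exp(2*x).
Characteristic equation r² - 4r + 4 = 0 has discriminant (-4)² - 4·(4) = 0, so r = 2 is a repeated root.
Hence w_h = (C1 + C2*x)*exp(2*x).
Since exp(2*x) solves the homogeneous equation (r = 2 is a root of multiplicity 2), multiply the trial by x^2. Try w_p = A*x^2*exp(2*x). Substituting into the equation and dividing by exp(2*x) gives A = -4, so w_p = -4*x^2*exp(2*x).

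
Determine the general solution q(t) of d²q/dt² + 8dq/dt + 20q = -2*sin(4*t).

Characteristic equation r² + 8r + 20 = 0 has discriminant (8)² - 4·(20) = -16 < 0, so r = -4 ± 2i.
Hence q_h = C1*cos(2*t)*exp(-4*t) + C2*exp(-4*t)*sin(2*t).
Try q_p = A*cos(4*t) + B*sin(4*t). Substituting and equating the coefficients of cos(4t) and sin(4t) gives A = 4/65, B = -1/130, so q_p = -sin(4*t)/130 + 4*cos(4*t)/65.

q = -sin(4*t)/130 + 4*cos(4*t)/65 + C1*cos(2*t)*exp(-4*t) + C2*exp(-4*t)*sin(2*t)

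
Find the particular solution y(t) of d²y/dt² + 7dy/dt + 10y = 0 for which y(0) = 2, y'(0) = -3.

y = -exp(-5*t)/3 + 7*exp(-2*t)/3

Characteristic equation r² + 7r + 10 = 0 factors as (r + 2)(r + 5) = 0, so r = -2, -5.
Hence y_h = C1*exp(-2*t) + C2*exp(-5*t).
Apply the initial conditions: y(0) = C1 + C2 = 2 and y'(0) = -5*C2 - 2*C1 = -3. Solving gives C1 = 7/3, C2 = -1/3.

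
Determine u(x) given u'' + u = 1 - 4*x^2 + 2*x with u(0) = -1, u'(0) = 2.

Characteristic equation r² + 1 = 0 has discriminant (0)² - 4·(1) = -4 < 0, so r = ± i.
Hence u_h = C1*cos(x) + C2*sin(x).
For the particular solution try u_p = A0 + A1*x + A2*x^2. Substituting and matching coefficients of each power of x gives A0 = 9, A1 = 2, A2 = -4, so u_p = 9 - 4*x^2 + 2*x.
General solution: u = 9 - 4*x^2 + 2*x + C1*cos(x) + C2*sin(x).
Apply the initial conditions: u(0) = 9 + C1 = -1 and u'(0) = 2 + C2 = 2. Solving gives C1 = -10, C2 = 0.

u = 9 - 10*cos(x) - 4*x**2 + 2*x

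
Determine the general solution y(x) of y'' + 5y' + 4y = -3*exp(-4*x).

y = C1*exp(-x) + C2*exp(-4*x) + x*exp(-4*x)

Characteristic equation r² + 5r + 4 = 0 factors as (r + 1)(r + 4) = 0, so r = -1, -4.
Hence y_h = C1*exp(-x) + C2*exp(-4*x).
Since exp(-4*x) solves the homogeneous equation (r = -4 is a root of multiplicity 1), multiply the trial by x. Try y_p = A*x*exp(-4*x). Substituting into the equation and dividing by exp(-4*x) gives A = 1, so y_p = x*exp(-4*x).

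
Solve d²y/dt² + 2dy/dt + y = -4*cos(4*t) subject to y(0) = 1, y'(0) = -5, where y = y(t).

Characteristic equation r² + 2r + 1 = 0 has discriminant (2)² - 4·(1) = 0, so r = -1 is a repeated root.
Hence y_h = (C1 + C2*t)*exp(-t).
Try y_p = A*cos(4*t) + B*sin(4*t). Substituting and equating the coefficients of cos(4t) and sin(4t) gives A = 60/289, B = -32/289, so y_p = -32*sin(4*t)/289 + 60*cos(4*t)/289.
General solution: y = -32*sin(4*t)/289 + 60*cos(4*t)/289 + C1*exp(-t) + C2*t*exp(-t).
Apply the initial conditions: y(0) = 60/289 + C1 = 1 and y'(0) = -128/289 + C2 - C1 = -5. Solving gives C1 = 229/289, C2 = -64/17.

y = -32*sin(4*t)/289 + 60*cos(4*t)/289 + 229*exp(-t)/289 - 64*t*exp(-t)/17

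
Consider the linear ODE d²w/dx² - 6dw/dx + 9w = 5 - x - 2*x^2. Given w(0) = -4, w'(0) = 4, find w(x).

Characteristic equation r² - 6r + 9 = 0 has discriminant (-6)² - 4·(9) = 0, so r = 3 is a repeated root.
Hence w_h = (C1 + C2*x)*exp(3*x).
For the particular solution try w_p = A0 + A1*x + A2*x^2. Substituting and matching coefficients of each power of x gives A0 = 1/3, A1 = -11/27, A2 = -2/9, so w_p = 1/3 - 11*x/27 - 2*x^2/9.
General solution: w = 1/3 - 11*x/27 - 2*x^2/9 + C1*exp(3*x) + C2*x*exp(3*x).
Apply the initial conditions: w(0) = 1/3 + C1 = -4 and w'(0) = -11/27 + C2 + 3*C1 = 4. Solving gives C1 = -13/3, C2 = 470/27.

w = 1/3 - 13*exp(3*x)/3 - 11*x/27 - 2*x**2/9 + 470*x*exp(3*x)/27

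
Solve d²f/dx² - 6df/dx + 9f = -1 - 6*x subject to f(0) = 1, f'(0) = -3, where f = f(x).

f = -5/9 - 2*x/3 + 14*exp(3*x)/9 - 7*x*exp(3*x)

Characteristic equation r² - 6r + 9 = 0 has discriminant (-6)² - 4·(9) = 0, so r = 3 is a repeated root.
Hence f_h = (C1 + C2*x)*exp(3*x).
For the particular solution try f_p = A0 + A1*x. Substituting and matching coefficients of each power of x gives A0 = -5/9, A1 = -2/3, so f_p = -5/9 - 2*x/3.
General solution: f = -5/9 - 2*x/3 + C1*exp(3*x) + C2*x*exp(3*x).
Apply the initial conditions: f(0) = -5/9 + C1 = 1 and f'(0) = -2/3 + C2 + 3*C1 = -3. Solving gives C1 = 14/9, C2 = -7.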